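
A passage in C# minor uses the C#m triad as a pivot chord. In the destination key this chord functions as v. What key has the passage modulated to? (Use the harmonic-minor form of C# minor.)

F# minor

The numeral v denotes a minor triad on scale degree 5. With C# on degree 5, the tonic of the new key is F#.
Degree 5 carries a minor triad in natural-minor keys, so the destination is F# minor.
Check: the diatonic triads of F# minor (natural minor) are F#m (i), G#dim (ii°), A (III), Bm (iv), C#m (v), D (VI), E (VII) — C#m is indeed v.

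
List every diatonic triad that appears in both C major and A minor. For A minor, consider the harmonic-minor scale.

Dm, F, Am, Bdim

Triads in C major: C (I), Dm (ii), Em (iii), F (IV), G (V), Am (vi), Bdim (vii°).
Triads in A minor (harmonic minor): Am (i), Bdim (ii°), Caug (III+), Dm (iv), E (V), F (VI), G♯dim (vii°).
Shared triads with their functions: Dm (ii in C major, iv in A minor); F (IV in C major, VI in A minor); Am (vi in C major, i in A minor); Bdim (vii° in C major, ii° in A minor).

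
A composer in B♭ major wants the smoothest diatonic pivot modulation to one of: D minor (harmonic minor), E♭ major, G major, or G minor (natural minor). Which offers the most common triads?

G minor

Triads of B♭ major: B♭ major (I), C minor (ii), D minor (iii), E♭ major (IV), F major (V), G minor (vi), A diminished (vii°).
D minor (harmonic minor) shares 3: B♭, Dm, Gm.
E♭ major shares 4: B♭, Cm, E♭, Gm.
G major shares 0: none.
G minor (natural minor) shares 7: B♭, Cm, Dm, E♭, F, Gm, Adim.
The most common triads (7) are shared with G minor.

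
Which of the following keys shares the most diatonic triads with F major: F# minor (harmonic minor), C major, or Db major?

C major

Triads of F major: F (I), Gm (ii), Am (iii), Bb (IV), C (V), Dm (vi), Edim (vii°).
F# minor (harmonic minor) shares 0: none.
C major shares 4: F, Am, C, Dm.
Db major shares 0: none.
The most common triads (4) are shared with C major.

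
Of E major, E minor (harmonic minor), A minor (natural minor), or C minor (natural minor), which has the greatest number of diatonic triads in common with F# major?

Triads of F# major: F# (I), G#m (ii), A#m (iii), B (IV), C# (V), D#m (vi), E#dim (vii°).
E major shares 2: G#m, B.
E minor (harmonic minor) shares 1: B.
A minor (natural minor) shares 0: none.
C minor (natural minor) shares 0: none.
The most common triads (2) are shared with E major.

E major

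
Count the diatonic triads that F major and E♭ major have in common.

Diatonic triads of F major: F (I), Gm (ii), Am (iii), B♭ (IV), C (V), Dm (vi), Edim (vii°).
Diatonic triads of E♭ major: E♭ (I), Fm (ii), Gm (iii), A♭ (IV), B♭ (V), Cm (vi), Ddim (vii°).
Matching root and quality in both lists: Gm, B♭.
That gives 2 common triads.

2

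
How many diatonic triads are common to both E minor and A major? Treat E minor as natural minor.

2

Diatonic triads of E minor (natural minor): E minor (i), F♯ diminished (ii°), G major (III), A minor (iv), B minor (v), C major (VI), D major (VII).
Diatonic triads of A major: A major (I), B minor (ii), C♯ minor (iii), D major (IV), E major (V), F♯ minor (vi), G♯ diminished (vii°).
Matching root and quality in both lists: B minor, D major.
That gives 2 common triads.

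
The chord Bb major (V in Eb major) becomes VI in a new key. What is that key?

D minor

The numeral VI denotes a major triad on scale degree 6. With Bb on degree 6, the tonic of the new key is D.
Degree 6 carries a major triad in minor keys, so the destination is D minor.
Check: the diatonic triads of D minor (natural minor) are Dm (i), Edim (ii°), F (III), Gm (iv), Am (v), Bb (VI), C (VII) — Bb major is indeed VI.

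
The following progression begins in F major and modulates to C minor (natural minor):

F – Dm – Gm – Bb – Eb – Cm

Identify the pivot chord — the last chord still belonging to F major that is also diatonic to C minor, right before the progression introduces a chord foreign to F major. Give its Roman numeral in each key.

Bb — IV in F major, VII in C minor

Chords diatonic to F major: F, Gm, Am, Bb, C, Dm, Edim.
Reading the progression, the first chord not in that set is Eb, so the modulation leaves F major there.
The chord immediately before Eb is Bb, which is diatonic to both keys: IV in F major and VII in C minor.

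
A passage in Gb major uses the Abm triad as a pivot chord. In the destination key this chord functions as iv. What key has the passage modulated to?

Eb minor

The numeral iv denotes a minor triad on scale degree 4. With Ab on degree 4, the tonic of the new key is Eb.
Degree 4 carries a minor triad in minor keys, so the destination is Eb minor.
Check: the diatonic triads of Eb minor (natural minor) are Ebm (i), Fdim (ii°), Gb (III), Abm (iv), Bbm (v), Cb (VI), Db (VII) — Abm is indeed iv.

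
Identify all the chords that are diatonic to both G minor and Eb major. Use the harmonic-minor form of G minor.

Gm, Cm, Eb

Triads in G minor (harmonic minor): Gm (i), Adim (ii°), Bbaug (III+), Cm (iv), D (V), Eb (VI), F#dim (vii°).
Triads in Eb major: Eb (I), Fm (ii), Gm (iii), Ab (IV), Bb (V), Cm (vi), Ddim (vii°).
Shared triads with their functions: Gm (i in G minor, iii in Eb major); Cm (iv in G minor, vi in Eb major); Eb (VI in G minor, I in Eb major).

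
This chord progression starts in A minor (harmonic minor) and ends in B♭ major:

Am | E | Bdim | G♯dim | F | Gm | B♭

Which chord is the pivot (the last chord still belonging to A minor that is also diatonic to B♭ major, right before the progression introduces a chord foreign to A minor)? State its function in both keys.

Chords diatonic to A minor: Am, Bdim, Caug, Dm, E, F, G♯dim.
Reading the progression, the first chord not in that set is Gm, so the modulation leaves A minor there.
The chord immediately before Gm is F, which is diatonic to both keys: VI in A minor and V in B♭ major.

F — VI in A minor, V in B♭ major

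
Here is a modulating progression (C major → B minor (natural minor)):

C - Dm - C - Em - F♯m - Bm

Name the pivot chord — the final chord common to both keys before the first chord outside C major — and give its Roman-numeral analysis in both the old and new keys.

Em — iii in C major, iv in B minor

Chords diatonic to C major: C, Dm, Em, F, G, Am, Bdim.
Reading the progression, the first chord not in that set is F♯m, so the modulation leaves C major there.
The chord immediately before F♯m is Em, which is diatonic to both keys: iii in C major and iv in B minor.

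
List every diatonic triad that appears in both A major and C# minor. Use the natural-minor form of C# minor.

Triads in A major: A (I), Bm (ii), C#m (iii), D (IV), E (V), F#m (vi), G#dim (vii°).
Triads in C# minor (natural minor): C#m (i), D#dim (ii°), E (III), F#m (iv), G#m (v), A (VI), B (VII).
Shared triads with their functions: A (I in A major, VI in C# minor); C#m (iii in A major, i in C# minor); E (V in A major, III in C# minor); F#m (vi in A major, iv in C# minor).

A, C#m, E, F#m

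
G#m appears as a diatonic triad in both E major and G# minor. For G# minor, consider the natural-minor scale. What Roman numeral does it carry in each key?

iii in E major; i in G# minor

The scale of E major is E F# G# A B C# D#; G# is degree 3, and the triad built there (G#-B-D#) is minor, so it is iii.
The scale of G# minor (natural minor) is G# A# B C# D# E F#; G# is degree 1, and the triad built there (G#-B-D#) is minor, so it is i.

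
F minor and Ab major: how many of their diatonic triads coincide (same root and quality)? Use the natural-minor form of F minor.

7

Diatonic triads of F minor (natural minor): Fm (i), Gdim (ii°), Ab (III), Bbm (iv), Cm (v), Db (VI), Eb (VII).
Diatonic triads of Ab major: Ab (I), Bbm (ii), Cm (iii), Db (IV), Eb (V), Fm (vi), Gdim (vii°).
Matching root and quality in both lists: Fm, Gdim, Ab, Bbm, Cm, Db, Eb.
That gives 7 common triads.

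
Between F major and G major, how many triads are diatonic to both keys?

2

Diatonic triads of F major: F (I), Gm (ii), Am (iii), Bb (IV), C (V), Dm (vi), Edim (vii°).
Diatonic triads of G major: G (I), Am (ii), Bm (iii), C (IV), D (V), Em (vi), F#dim (vii°).
Matching root and quality in both lists: Am, C.
That gives 2 common triads.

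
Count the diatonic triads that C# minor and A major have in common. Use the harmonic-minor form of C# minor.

Diatonic triads of C# minor (harmonic minor): C# minor (i), D# diminished (ii°), E augmented (III+), F# minor (iv), G# major (V), A major (VI), B# diminished (vii°).
Diatonic triads of A major: A major (I), B minor (ii), C# minor (iii), D major (IV), E major (V), F# minor (vi), G# diminished (vii°).
Matching root and quality in both lists: C# minor, F# minor, A major.
That gives 3 common triads.

3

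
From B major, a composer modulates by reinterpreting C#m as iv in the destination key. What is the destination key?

G# minor

The numeral iv denotes a minor triad on scale degree 4. With C# on degree 4, the tonic of the new key is G#.
Degree 4 carries a minor triad in minor keys, so the destination is G# minor.
Check: the diatonic triads of G# minor (natural minor) are G#m (i), A#dim (ii°), B (III), C#m (iv), D#m (v), E (VI), F# (VII) — C#m is indeed iv.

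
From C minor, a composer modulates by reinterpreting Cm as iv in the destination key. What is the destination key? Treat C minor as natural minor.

G minor

The numeral iv denotes a minor triad on scale degree 4. With C on degree 4, the tonic of the new key is G.
Degree 4 carries a minor triad in minor keys, so the destination is G minor.
Check: the diatonic triads of G minor (natural minor) are Gm (i), Adim (ii°), Bb (III), Cm (iv), Dm (v), Eb (VI), F (VII) — Cm is indeed iv.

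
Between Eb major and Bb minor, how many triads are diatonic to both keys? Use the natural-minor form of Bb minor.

Diatonic triads of Eb major: Eb major (I), F minor (ii), G minor (iii), Ab major (IV), Bb major (V), C minor (vi), D diminished (vii°).
Diatonic triads of Bb minor (natural minor): Bb minor (i), C diminished (ii°), Db major (III), Eb minor (iv), F minor (v), Gb major (VI), Ab major (VII).
Matching root and quality in both lists: F minor, Ab major.
That gives 2 common triads.

2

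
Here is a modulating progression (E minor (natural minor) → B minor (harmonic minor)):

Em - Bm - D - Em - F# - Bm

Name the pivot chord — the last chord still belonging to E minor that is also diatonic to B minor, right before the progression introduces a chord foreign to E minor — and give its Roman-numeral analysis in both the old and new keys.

Chords diatonic to E minor: Em, F#dim, G, Am, Bm, C, D.
Reading the progression, the first chord not in that set is F#, so the modulation leaves E minor there.
The chord immediately before F# is Em, which is diatonic to both keys: i in E minor and iv in B minor.

Em — i in E minor, iv in B minor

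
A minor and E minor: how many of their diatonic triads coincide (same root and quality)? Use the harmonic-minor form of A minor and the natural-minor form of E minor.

Diatonic triads of A minor (harmonic minor): Am (i), Bdim (ii°), Caug (III+), Dm (iv), E (V), F (VI), G#dim (vii°).
Diatonic triads of E minor (natural minor): Em (i), F#dim (ii°), G (III), Am (iv), Bm (v), C (VI), D (VII).
Matching root and quality in both lists: Am.
That gives 1 common triad.

1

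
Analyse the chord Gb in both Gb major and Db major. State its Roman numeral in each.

The scale of Gb major is Gb Ab Bb Cb Db Eb F; Gb is degree 1, and the triad built there (Gb-Bb-Db) is major, so it is I.
The scale of Db major is Db Eb F Gb Ab Bb C; Gb is degree 4, and the triad built there (Gb-Bb-Db) is major, so it is IV.

I in Gb major; IV in Db major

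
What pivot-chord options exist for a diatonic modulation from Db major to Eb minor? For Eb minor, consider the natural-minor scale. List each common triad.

Triads in Db major: Db major (I), Eb minor (ii), F minor (iii), Gb major (IV), Ab major (V), Bb minor (vi), C diminished (vii°).
Triads in Eb minor (natural minor): Eb minor (i), F diminished (ii°), Gb major (III), Ab minor (iv), Bb minor (v), Cb major (VI), Db major (VII).
Shared triads with their functions: Db major (I in Db major, VII in Eb minor); Eb minor (ii in Db major, i in Eb minor); Gb major (IV in Db major, III in Eb minor); Bb minor (vi in Db major, v in Eb minor).

Db, Ebm, Gb, Bbm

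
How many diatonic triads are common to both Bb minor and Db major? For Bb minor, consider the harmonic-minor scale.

4

Diatonic triads of Bb minor (harmonic minor): Bbm (i), Cdim (ii°), Dbaug (III+), Ebm (iv), F (V), Gb (VI), Adim (vii°).
Diatonic triads of Db major: Db (I), Ebm (ii), Fm (iii), Gb (IV), Ab (V), Bbm (vi), Cdim (vii°).
Matching root and quality in both lists: Bbm, Cdim, Ebm, Gb.
That gives 4 common triads.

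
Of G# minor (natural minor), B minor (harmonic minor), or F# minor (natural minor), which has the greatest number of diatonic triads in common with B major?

G# minor

Triads of B major: B major (I), C# minor (ii), D# minor (iii), E major (IV), F# major (V), G# minor (vi), A# diminished (vii°).
G# minor (natural minor) shares 7: B, C#m, D#m, E, F#, G#m, A#dim.
B minor (harmonic minor) shares 2: F#, A#dim.
F# minor (natural minor) shares 2: C#m, E.
The most common triads (7) are shared with G# minor.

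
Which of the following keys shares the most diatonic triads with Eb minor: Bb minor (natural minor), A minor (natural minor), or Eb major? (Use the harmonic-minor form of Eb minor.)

Triads of Eb minor (harmonic minor): Eb minor (i), F diminished (ii°), Gb augmented (III+), Ab minor (iv), Bb major (V), Cb major (VI), D diminished (vii°).
Bb minor (natural minor) shares 1: Ebm.
A minor (natural minor) shares 0: none.
Eb major shares 2: Bb, Ddim.
The most common triads (2) are shared with Eb major.

Eb major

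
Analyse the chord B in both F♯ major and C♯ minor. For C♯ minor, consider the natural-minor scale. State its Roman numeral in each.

IV in F♯ major; VII in C♯ minor

The scale of F♯ major is F♯ G♯ A♯ B C♯ D♯ E♯; B is degree 4, and the triad built there (B-D♯-F♯) is major, so it is IV.
The scale of C♯ minor (natural minor) is C♯ D♯ E F♯ G♯ A B; B is degree 7, and the triad built there (B-D♯-F♯) is major, so it is VII.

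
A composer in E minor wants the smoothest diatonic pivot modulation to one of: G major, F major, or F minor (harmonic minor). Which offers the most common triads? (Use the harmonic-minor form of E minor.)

G major

Triads of E minor (harmonic minor): E minor (i), F# diminished (ii°), G augmented (III+), A minor (iv), B major (V), C major (VI), D# diminished (vii°).
G major shares 4: Em, F#dim, Am, C.
F major shares 2: Am, C.
F minor (harmonic minor) shares 1: C.
The most common triads (4) are shared with G major.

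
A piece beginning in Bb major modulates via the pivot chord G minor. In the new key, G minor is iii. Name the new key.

Eb major

The numeral iii denotes a minor triad on scale degree 3. With G on degree 3, the tonic of the new key is Eb.
Degree 3 carries a minor triad in major keys, so the destination is Eb major.
Check: the diatonic triads of Eb major are Eb (I), Fm (ii), Gm (iii), Ab (IV), Bb (V), Cm (vi), Ddim (vii°) — G minor is indeed iii.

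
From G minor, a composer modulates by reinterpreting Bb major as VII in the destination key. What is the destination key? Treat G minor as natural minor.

The numeral VII denotes a major triad on scale degree 7. With Bb on degree 7, the tonic of the new key is C.
Degree 7 carries a major triad in natural-minor keys, so the destination is C minor.
Check: the diatonic triads of C minor (natural minor) are Cm (i), Ddim (ii°), Eb (III), Fm (iv), Gm (v), Ab (VI), Bb (VII) — Bb major is indeed VII.

C minor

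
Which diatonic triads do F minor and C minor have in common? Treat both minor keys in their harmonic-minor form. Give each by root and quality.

Triads in F minor (harmonic minor): Fm (i), Gdim (ii°), Abaug (III+), Bbm (iv), C (V), Db (VI), Edim (vii°).
Triads in C minor (harmonic minor): Cm (i), Ddim (ii°), Ebaug (III+), Fm (iv), G (V), Ab (VI), Bdim (vii°).
Shared triads with their functions: Fm (i in F minor, iv in C minor).

Fm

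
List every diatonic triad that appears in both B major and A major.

Triads in B major: B major (I), C# minor (ii), D# minor (iii), E major (IV), F# major (V), G# minor (vi), A# diminished (vii°).
Triads in A major: A major (I), B minor (ii), C# minor (iii), D major (IV), E major (V), F# minor (vi), G# diminished (vii°).
Shared triads with their functions: C# minor (ii in B major, iii in A major); E major (IV in B major, V in A major).

C#m, E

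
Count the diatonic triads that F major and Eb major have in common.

2

Diatonic triads of F major: F major (I), G minor (ii), A minor (iii), Bb major (IV), C major (V), D minor (vi), E diminished (vii°).
Diatonic triads of Eb major: Eb major (I), F minor (ii), G minor (iii), Ab major (IV), Bb major (V), C minor (vi), D diminished (vii°).
Matching root and quality in both lists: G minor, Bb major.
That gives 2 common triads.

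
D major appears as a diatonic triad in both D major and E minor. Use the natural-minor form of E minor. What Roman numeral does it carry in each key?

I in D major; VII in E minor

The scale of D major is D E F# G A B C#; D is degree 1, and the triad built there (D-F#-A) is major, so it is I.
The scale of E minor (natural minor) is E F# G A B C D; D is degree 7, and the triad built there (D-F#-A) is major, so it is VII.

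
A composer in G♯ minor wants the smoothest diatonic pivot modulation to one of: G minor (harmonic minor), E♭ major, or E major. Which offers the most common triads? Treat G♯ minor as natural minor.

E major

Triads of G♯ minor (natural minor): G♯m (i), A♯dim (ii°), B (III), C♯m (iv), D♯m (v), E (VI), F♯ (VII).
G minor (harmonic minor) shares 0: none.
E♭ major shares 0: none.
E major shares 4: G♯m, B, C♯m, E.
The most common triads (4) are shared with E major.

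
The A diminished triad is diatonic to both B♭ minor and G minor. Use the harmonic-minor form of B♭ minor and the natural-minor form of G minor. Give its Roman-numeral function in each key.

vii° in B♭ minor; ii° in G minor

The scale of B♭ minor (harmonic minor) is B♭ C D♭ E♭ F G♭ A; A is degree 7, and the triad built there (A-C-E♭) is diminished, so it is vii°.
The scale of G minor (natural minor) is G A B♭ C D E♭ F; A is degree 2, and the triad built there (A-C-E♭) is diminished, so it is ii°.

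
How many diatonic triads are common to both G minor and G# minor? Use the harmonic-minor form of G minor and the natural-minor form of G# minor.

0

Diatonic triads of G minor (harmonic minor): G minor (i), A diminished (ii°), Bb augmented (III+), C minor (iv), D major (V), Eb major (VI), F# diminished (vii°).
Diatonic triads of G# minor (natural minor): G# minor (i), A# diminished (ii°), B major (III), C# minor (iv), D# minor (v), E major (VI), F# major (VII).
No triad has the same root and quality in both keys.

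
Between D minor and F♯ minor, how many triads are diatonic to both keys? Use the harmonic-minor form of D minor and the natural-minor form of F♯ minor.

1

Diatonic triads of D minor (harmonic minor): D minor (i), E diminished (ii°), F augmented (III+), G minor (iv), A major (V), B♭ major (VI), C♯ diminished (vii°).
Diatonic triads of F♯ minor (natural minor): F♯ minor (i), G♯ diminished (ii°), A major (III), B minor (iv), C♯ minor (v), D major (VI), E major (VII).
Matching root and quality in both lists: A major.
That gives 1 common triad.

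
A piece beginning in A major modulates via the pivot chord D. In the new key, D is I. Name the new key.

The numeral I denotes a major triad on scale degree 1. With D on degree 1, the tonic of the new key is D.
Degree 1 carries a major triad in major keys, so the destination is D major.
Check: the diatonic triads of D major are D (I), Em (ii), F♯m (iii), G (IV), A (V), Bm (vi), C♯dim (vii°) — D is indeed I.

D major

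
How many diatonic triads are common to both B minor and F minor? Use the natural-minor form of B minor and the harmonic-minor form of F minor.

Diatonic triads of B minor (natural minor): Bm (i), C♯dim (ii°), D (III), Em (iv), F♯m (v), G (VI), A (VII).
Diatonic triads of F minor (harmonic minor): Fm (i), Gdim (ii°), A♭aug (III+), B♭m (iv), C (V), D♭ (VI), Edim (vii°).
No triad has the same root and quality in both keys.

0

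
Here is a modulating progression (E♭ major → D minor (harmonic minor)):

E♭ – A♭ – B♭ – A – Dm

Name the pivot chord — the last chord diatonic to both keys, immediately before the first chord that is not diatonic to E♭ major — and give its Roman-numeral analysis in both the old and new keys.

B♭ — V in E♭ major, VI in D minor

Chords diatonic to E♭ major: E♭, Fm, Gm, A♭, B♭, Cm, Ddim.
Reading the progression, the first chord not in that set is A, so the modulation leaves E♭ major there.
The chord immediately before A is B♭, which is diatonic to both keys: V in E♭ major and VI in D minor.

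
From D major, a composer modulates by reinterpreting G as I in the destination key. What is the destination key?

The numeral I denotes a major triad on scale degree 1. With G on degree 1, the tonic of the new key is G.
Degree 1 carries a major triad in major keys, so the destination is G major.
Check: the diatonic triads of G major are G (I), Am (ii), Bm (iii), C (IV), D (V), Em (vi), F♯dim (vii°) — G is indeed I.

G major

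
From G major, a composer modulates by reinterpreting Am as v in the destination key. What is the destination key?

D minor

The numeral v denotes a minor triad on scale degree 5. With A on degree 5, the tonic of the new key is D.
Degree 5 carries a minor triad in natural-minor keys, so the destination is D minor.
Check: the diatonic triads of D minor (natural minor) are Dm (i), Edim (ii°), F (III), Gm (iv), Am (v), Bb (VI), C (VII) — Am is indeed v.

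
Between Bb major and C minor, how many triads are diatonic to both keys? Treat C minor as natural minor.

Diatonic triads of Bb major: Bb (I), Cm (ii), Dm (iii), Eb (IV), F (V), Gm (vi), Adim (vii°).
Diatonic triads of C minor (natural minor): Cm (i), Ddim (ii°), Eb (III), Fm (iv), Gm (v), Ab (VI), Bb (VII).
Matching root and quality in both lists: Bb, Cm, Eb, Gm.
That gives 4 common triads.

4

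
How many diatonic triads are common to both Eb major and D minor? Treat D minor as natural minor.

Diatonic triads of Eb major: Eb major (I), F minor (ii), G minor (iii), Ab major (IV), Bb major (V), C minor (vi), D diminished (vii°).
Diatonic triads of D minor (natural minor): D minor (i), E diminished (ii°), F major (III), G minor (iv), A minor (v), Bb major (VI), C major (VII).
Matching root and quality in both lists: G minor, Bb major.
That gives 2 common triads.

2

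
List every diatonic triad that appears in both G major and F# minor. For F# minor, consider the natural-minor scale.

Triads in G major: G major (I), A minor (ii), B minor (iii), C major (IV), D major (V), E minor (vi), F# diminished (vii°).
Triads in F# minor (natural minor): F# minor (i), G# diminished (ii°), A major (III), B minor (iv), C# minor (v), D major (VI), E major (VII).
Shared triads with their functions: B minor (iii in G major, iv in F# minor); D major (V in G major, VI in F# minor).

Bm, D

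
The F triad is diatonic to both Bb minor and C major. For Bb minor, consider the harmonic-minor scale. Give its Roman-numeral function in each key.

The scale of Bb minor (harmonic minor) is Bb C Db Eb F Gb A; F is degree 5, and the triad built there (F-A-C) is major, so it is V.
The scale of C major is C D E F G A B; F is degree 4, and the triad built there (F-A-C) is major, so it is IV.

V in Bb minor; IV in C major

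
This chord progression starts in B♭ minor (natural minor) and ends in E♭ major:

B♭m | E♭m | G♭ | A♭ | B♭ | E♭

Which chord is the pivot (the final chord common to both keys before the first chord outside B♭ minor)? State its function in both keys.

A♭ — VII in B♭ minor, IV in E♭ major

Chords diatonic to B♭ minor: B♭m, Cdim, D♭, E♭m, Fm, G♭, A♭.
Reading the progression, the first chord not in that set is B♭, so the modulation leaves B♭ minor there.
The chord immediately before B♭ is A♭, which is diatonic to both keys: VII in B♭ minor and IV in E♭ major.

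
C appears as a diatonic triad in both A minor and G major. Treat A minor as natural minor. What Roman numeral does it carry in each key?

The scale of A minor (natural minor) is A B C D E F G; C is degree 3, and the triad built there (C-E-G) is major, so it is III.
The scale of G major is G A B C D E F#; C is degree 4, and the triad built there (C-E-G) is major, so it is IV.

III in A minor; IV in G major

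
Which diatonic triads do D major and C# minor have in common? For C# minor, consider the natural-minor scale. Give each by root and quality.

F#m, A

Triads in D major: D (I), Em (ii), F#m (iii), G (IV), A (V), Bm (vi), C#dim (vii°).
Triads in C# minor (natural minor): C#m (i), D#dim (ii°), E (III), F#m (iv), G#m (v), A (VI), B (VII).
Shared triads with their functions: F#m (iii in D major, iv in C# minor); A (V in D major, VI in C# minor).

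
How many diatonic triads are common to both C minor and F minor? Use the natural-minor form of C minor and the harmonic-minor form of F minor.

1

Diatonic triads of C minor (natural minor): Cm (i), Ddim (ii°), Eb (III), Fm (iv), Gm (v), Ab (VI), Bb (VII).
Diatonic triads of F minor (harmonic minor): Fm (i), Gdim (ii°), Abaug (III+), Bbm (iv), C (V), Db (VI), Edim (vii°).
Matching root and quality in both lists: Fm.
That gives 1 common triad.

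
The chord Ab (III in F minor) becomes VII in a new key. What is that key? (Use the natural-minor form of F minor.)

Bb minor

The numeral VII denotes a major triad on scale degree 7. With Ab on degree 7, the tonic of the new key is Bb.
Degree 7 carries a major triad in natural-minor keys, so the destination is Bb minor.
Check: the diatonic triads of Bb minor (natural minor) are Bbm (i), Cdim (ii°), Db (III), Ebm (iv), Fm (v), Gb (VI), Ab (VII) — Ab is indeed VII.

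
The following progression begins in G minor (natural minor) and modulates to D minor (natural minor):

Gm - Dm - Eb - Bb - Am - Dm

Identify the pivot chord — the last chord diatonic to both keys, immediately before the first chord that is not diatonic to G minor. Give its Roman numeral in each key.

Bb — III in G minor, VI in D minor

Chords diatonic to G minor: Gm, Adim, Bb, Cm, Dm, Eb, F.
Reading the progression, the first chord not in that set is Am, so the modulation leaves G minor there.
The chord immediately before Am is Bb, which is diatonic to both keys: III in G minor and VI in D minor.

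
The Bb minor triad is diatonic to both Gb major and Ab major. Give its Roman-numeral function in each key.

The scale of Gb major is Gb Ab Bb Cb Db Eb F; Bb is degree 3, and the triad built there (Bb-Db-F) is minor, so it is iii.
The scale of Ab major is Ab Bb C Db Eb F G; Bb is degree 2, and the triad built there (Bb-Db-F) is minor, so it is ii.

iii in Gb major; ii in Ab major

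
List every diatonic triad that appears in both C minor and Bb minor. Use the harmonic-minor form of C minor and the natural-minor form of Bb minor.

Triads in C minor (harmonic minor): C minor (i), D diminished (ii°), Eb augmented (III+), F minor (iv), G major (V), Ab major (VI), B diminished (vii°).
Triads in Bb minor (natural minor): Bb minor (i), C diminished (ii°), Db major (III), Eb minor (iv), F minor (v), Gb major (VI), Ab major (VII).
Shared triads with their functions: F minor (iv in C minor, v in Bb minor); Ab major (VI in C minor, VII in Bb minor).

Fm, Ab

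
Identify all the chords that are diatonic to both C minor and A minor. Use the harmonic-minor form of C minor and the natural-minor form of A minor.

G, Bdim

Triads in C minor (harmonic minor): C minor (i), D diminished (ii°), Eb augmented (III+), F minor (iv), G major (V), Ab major (VI), B diminished (vii°).
Triads in A minor (natural minor): A minor (i), B diminished (ii°), C major (III), D minor (iv), E minor (v), F major (VI), G major (VII).
Shared triads with their functions: G major (V in C minor, VII in A minor); B diminished (vii° in C minor, ii° in A minor).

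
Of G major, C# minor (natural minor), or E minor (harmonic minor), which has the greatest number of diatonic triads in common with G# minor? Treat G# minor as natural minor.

Triads of G# minor (natural minor): G# minor (i), A# diminished (ii°), B major (III), C# minor (iv), D# minor (v), E major (VI), F# major (VII).
G major shares 0: none.
C# minor (natural minor) shares 4: G#m, B, C#m, E.
E minor (harmonic minor) shares 1: B.
The most common triads (4) are shared with C# minor.

C# minor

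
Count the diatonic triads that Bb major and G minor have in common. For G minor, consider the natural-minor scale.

Diatonic triads of Bb major: Bb (I), Cm (ii), Dm (iii), Eb (IV), F (V), Gm (vi), Adim (vii°).
Diatonic triads of G minor (natural minor): Gm (i), Adim (ii°), Bb (III), Cm (iv), Dm (v), Eb (VI), F (VII).
Matching root and quality in both lists: Bb, Cm, Dm, Eb, F, Gm, Adim.
That gives 7 common triads.

7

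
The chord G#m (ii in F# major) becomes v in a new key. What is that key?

The numeral v denotes a minor triad on scale degree 5. With G# on degree 5, the tonic of the new key is C#.
Degree 5 carries a minor triad in natural-minor keys, so the destination is C# minor.
Check: the diatonic triads of C# minor (natural minor) are C#m (i), D#dim (ii°), E (III), F#m (iv), G#m (v), A (VI), B (VII) — G#m is indeed v.

C# minor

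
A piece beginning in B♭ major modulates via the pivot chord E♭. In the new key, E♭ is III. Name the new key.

C minor

The numeral III denotes a major triad on scale degree 3. With E♭ on degree 3, the tonic of the new key is C.
Degree 3 carries a major triad in natural-minor keys, so the destination is C minor.
Check: the diatonic triads of C minor (natural minor) are Cm (i), Ddim (ii°), E♭ (III), Fm (iv), Gm (v), A♭ (VI), B♭ (VII) — E♭ is indeed III.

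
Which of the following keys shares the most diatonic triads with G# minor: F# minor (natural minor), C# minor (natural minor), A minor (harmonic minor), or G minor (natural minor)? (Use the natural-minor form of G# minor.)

Triads of G# minor (natural minor): G# minor (i), A# diminished (ii°), B major (III), C# minor (iv), D# minor (v), E major (VI), F# major (VII).
F# minor (natural minor) shares 2: C#m, E.
C# minor (natural minor) shares 4: G#m, B, C#m, E.
A minor (harmonic minor) shares 1: E.
G minor (natural minor) shares 0: none.
The most common triads (4) are shared with C# minor.

C# minor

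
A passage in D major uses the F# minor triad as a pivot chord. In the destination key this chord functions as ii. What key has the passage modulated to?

The numeral ii denotes a minor triad on scale degree 2. With F# on degree 2, the tonic of the new key is E.
Degree 2 carries a minor triad in major keys, so the destination is E major.
Check: the diatonic triads of E major are E (I), F#m (ii), G#m (iii), A (IV), B (V), C#m (vi), D#dim (vii°) — F# minor is indeed ii.

E major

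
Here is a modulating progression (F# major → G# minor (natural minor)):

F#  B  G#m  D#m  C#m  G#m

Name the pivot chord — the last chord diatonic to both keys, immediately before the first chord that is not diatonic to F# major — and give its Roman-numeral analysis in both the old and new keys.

Chords diatonic to F# major: F#, G#m, A#m, B, C#, D#m, E#dim.
Reading the progression, the first chord not in that set is C#m, so the modulation leaves F# major there.
The chord immediately before C#m is D#m, which is diatonic to both keys: vi in F# major and v in G# minor.

D#m — vi in F# major, v in G# minor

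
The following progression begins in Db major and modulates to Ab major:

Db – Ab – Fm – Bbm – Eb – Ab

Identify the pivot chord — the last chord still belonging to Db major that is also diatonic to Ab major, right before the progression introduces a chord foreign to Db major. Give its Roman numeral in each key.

Chords diatonic to Db major: Db, Ebm, Fm, Gb, Ab, Bbm, Cdim.
Reading the progression, the first chord not in that set is Eb, so the modulation leaves Db major there.
The chord immediately before Eb is Bbm, which is diatonic to both keys: vi in Db major and ii in Ab major.

Bbm — vi in Db major, ii in Ab major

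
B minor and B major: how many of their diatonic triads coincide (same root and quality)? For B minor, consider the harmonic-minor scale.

Diatonic triads of B minor (harmonic minor): B minor (i), C# diminished (ii°), D augmented (III+), E minor (iv), F# major (V), G major (VI), A# diminished (vii°).
Diatonic triads of B major: B major (I), C# minor (ii), D# minor (iii), E major (IV), F# major (V), G# minor (vi), A# diminished (vii°).
Matching root and quality in both lists: F# major, A# diminished.
That gives 2 common triads.

2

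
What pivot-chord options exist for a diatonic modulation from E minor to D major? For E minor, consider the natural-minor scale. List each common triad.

Triads in E minor (natural minor): Em (i), F#dim (ii°), G (III), Am (iv), Bm (v), C (VI), D (VII).
Triads in D major: D (I), Em (ii), F#m (iii), G (IV), A (V), Bm (vi), C#dim (vii°).
Shared triads with their functions: Em (i in E minor, ii in D major); G (III in E minor, IV in D major); Bm (v in E minor, vi in D major); D (VII in E minor, I in D major).

Em, G, Bm, D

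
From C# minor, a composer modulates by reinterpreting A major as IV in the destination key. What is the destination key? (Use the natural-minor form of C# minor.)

E major

The numeral IV denotes a major triad on scale degree 4. With A on degree 4, the tonic of the new key is E.
Degree 4 carries a major triad in major keys, so the destination is E major.
Check: the diatonic triads of E major are E (I), F#m (ii), G#m (iii), A (IV), B (V), C#m (vi), D#dim (vii°) — A major is indeed IV.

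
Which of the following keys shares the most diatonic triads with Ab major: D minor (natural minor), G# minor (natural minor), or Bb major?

Bb major

Triads of Ab major: Ab (I), Bbm (ii), Cm (iii), Db (IV), Eb (V), Fm (vi), Gdim (vii°).
D minor (natural minor) shares 0: none.
G# minor (natural minor) shares 0: none.
Bb major shares 2: Cm, Eb.
The most common triads (2) are shared with Bb major.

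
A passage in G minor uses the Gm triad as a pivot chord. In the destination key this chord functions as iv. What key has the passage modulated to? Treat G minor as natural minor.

D minor

The numeral iv denotes a minor triad on scale degree 4. With G on degree 4, the tonic of the new key is D.
Degree 4 carries a minor triad in minor keys, so the destination is D minor.
Check: the diatonic triads of D minor (natural minor) are Dm (i), Edim (ii°), F (III), Gm (iv), Am (v), Bb (VI), C (VII) — Gm is indeed iv.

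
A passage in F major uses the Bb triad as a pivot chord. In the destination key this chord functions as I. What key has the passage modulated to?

Bb major

The numeral I denotes a major triad on scale degree 1. With Bb on degree 1, the tonic of the new key is Bb.
Degree 1 carries a major triad in major keys, so the destination is Bb major.
Check: the diatonic triads of Bb major are Bb (I), Cm (ii), Dm (iii), Eb (IV), F (V), Gm (vi), Adim (vii°) — Bb is indeed I.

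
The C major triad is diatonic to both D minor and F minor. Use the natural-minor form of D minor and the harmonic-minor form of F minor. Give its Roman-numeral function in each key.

VII in D minor; V in F minor

The scale of D minor (natural minor) is D E F G A Bb C; C is degree 7, and the triad built there (C-E-G) is major, so it is VII.
The scale of F minor (harmonic minor) is F G Ab Bb C Db E; C is degree 5, and the triad built there (C-E-G) is major, so it is V.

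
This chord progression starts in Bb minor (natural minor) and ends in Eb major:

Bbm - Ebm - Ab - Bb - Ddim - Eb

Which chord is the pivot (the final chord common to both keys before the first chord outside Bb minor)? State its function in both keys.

Chords diatonic to Bb minor: Bbm, Cdim, Db, Ebm, Fm, Gb, Ab.
Reading the progression, the first chord not in that set is Bb, so the modulation leaves Bb minor there.
The chord immediately before Bb is Ab, which is diatonic to both keys: VII in Bb minor and IV in Eb major.

Ab — VII in Bb minor, IV in Eb major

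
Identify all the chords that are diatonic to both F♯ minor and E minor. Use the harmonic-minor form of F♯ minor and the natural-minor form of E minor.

Triads in F♯ minor (harmonic minor): F♯m (i), G♯dim (ii°), Aaug (III+), Bm (iv), C♯ (V), D (VI), E♯dim (vii°).
Triads in E minor (natural minor): Em (i), F♯dim (ii°), G (III), Am (iv), Bm (v), C (VI), D (VII).
Shared triads with their functions: Bm (iv in F♯ minor, v in E minor); D (VI in F♯ minor, VII in E minor).

Bm, D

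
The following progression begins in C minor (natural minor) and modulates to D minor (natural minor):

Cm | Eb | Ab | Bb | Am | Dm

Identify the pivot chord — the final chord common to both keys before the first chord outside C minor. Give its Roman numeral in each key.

Bb — VII in C minor, VI in D minor

Chords diatonic to C minor: Cm, Ddim, Eb, Fm, Gm, Ab, Bb.
Reading the progression, the first chord not in that set is Am, so the modulation leaves C minor there.
The chord immediately before Am is Bb, which is diatonic to both keys: VII in C minor and VI in D minor.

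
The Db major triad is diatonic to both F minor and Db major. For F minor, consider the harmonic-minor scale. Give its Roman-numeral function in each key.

The scale of F minor (harmonic minor) is F G Ab Bb C Db E; Db is degree 6, and the triad built there (Db-F-Ab) is major, so it is VI.
The scale of Db major is Db Eb F Gb Ab Bb C; Db is degree 1, and the triad built there (Db-F-Ab) is major, so it is I.

VI in F minor; I in Db major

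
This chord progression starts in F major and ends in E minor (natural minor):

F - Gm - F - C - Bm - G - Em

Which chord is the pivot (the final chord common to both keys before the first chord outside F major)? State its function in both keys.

Chords diatonic to F major: F, Gm, Am, Bb, C, Dm, Edim.
Reading the progression, the first chord not in that set is Bm, so the modulation leaves F major there.
The chord immediately before Bm is C, which is diatonic to both keys: V in F major and VI in E minor.

C — V in F major, VI in E minor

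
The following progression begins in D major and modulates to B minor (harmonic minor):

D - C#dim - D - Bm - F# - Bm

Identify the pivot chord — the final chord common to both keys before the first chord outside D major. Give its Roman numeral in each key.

Bm — vi in D major, i in B minor

Chords diatonic to D major: D, Em, F#m, G, A, Bm, C#dim.
Reading the progression, the first chord not in that set is F#, so the modulation leaves D major there.
The chord immediately before F# is Bm, which is diatonic to both keys: vi in D major and i in B minor.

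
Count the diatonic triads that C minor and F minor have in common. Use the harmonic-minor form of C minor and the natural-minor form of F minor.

Diatonic triads of C minor (harmonic minor): Cm (i), Ddim (ii°), Ebaug (III+), Fm (iv), G (V), Ab (VI), Bdim (vii°).
Diatonic triads of F minor (natural minor): Fm (i), Gdim (ii°), Ab (III), Bbm (iv), Cm (v), Db (VI), Eb (VII).
Matching root and quality in both lists: Cm, Fm, Ab.
That gives 3 common triads.

3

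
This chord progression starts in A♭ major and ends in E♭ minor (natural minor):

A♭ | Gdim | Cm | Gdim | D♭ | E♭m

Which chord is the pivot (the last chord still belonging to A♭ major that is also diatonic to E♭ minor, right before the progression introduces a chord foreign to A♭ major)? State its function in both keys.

D♭ — IV in A♭ major, VII in E♭ minor

Chords diatonic to A♭ major: A♭, B♭m, Cm, D♭, E♭, Fm, Gdim.
Reading the progression, the first chord not in that set is E♭m, so the modulation leaves A♭ major there.
The chord immediately before E♭m is D♭, which is diatonic to both keys: IV in A♭ major and VII in E♭ minor.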